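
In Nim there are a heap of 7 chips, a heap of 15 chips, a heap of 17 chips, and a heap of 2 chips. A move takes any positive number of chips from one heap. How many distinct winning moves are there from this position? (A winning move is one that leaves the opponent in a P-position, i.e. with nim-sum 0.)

Compute the nim-sum pairwise:
7 XOR 15 = 8
8 XOR 17 = 25
25 XOR 2 = 27
The overall nim-sum is X = 27. A heap of size p has a winning move iff p XOR X < p (reduce it to p XOR X).
  7: 7 XOR 27 = 28 ≥ 7 — no move.
  15: 15 XOR 27 = 20 ≥ 15 — no move.
  17: 17 XOR 27 = 10 < 17 — winning move (to 10).
  2: 2 XOR 27 = 25 ≥ 2 — no move.
That gives 1 winning move.

1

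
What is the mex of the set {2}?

0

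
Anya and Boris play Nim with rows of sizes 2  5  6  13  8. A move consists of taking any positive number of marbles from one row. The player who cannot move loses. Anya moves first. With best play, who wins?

Nim-sum: 2 ^ 5 ^ 6 ^ 13 ^ 8 = 4.
The nim-sum is 4 ≠ 0, so this is an N-position: the player to move can win; Anya has a winning move.

Anya wins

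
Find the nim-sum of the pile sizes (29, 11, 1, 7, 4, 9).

Nim-sum: 29 XOR 11 XOR 1 XOR 7 XOR 4 XOR 9 = 29.

29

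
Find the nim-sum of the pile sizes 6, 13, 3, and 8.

0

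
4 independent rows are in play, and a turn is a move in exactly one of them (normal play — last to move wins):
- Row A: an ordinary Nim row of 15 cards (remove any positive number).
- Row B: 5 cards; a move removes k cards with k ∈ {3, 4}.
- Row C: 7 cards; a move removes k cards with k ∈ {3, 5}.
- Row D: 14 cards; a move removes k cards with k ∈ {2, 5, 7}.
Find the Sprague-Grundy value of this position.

Row A is a plain Nim row of size 15, so its Grundy value is 15.
For row B, compute g(0), g(1), … with moves {3, 4}:
k:     0  1  2  3  4  5
g(k):  0  0  0  1  1  1
So g(5) = 1.
For row C, compute g(0), g(1), … with moves {3, 5}:
k:     0  1  2  3  4  5  6  7
g(k):  0  0  0  1  1  1  2  2
So g(7) = 2.
For row D, compute g(0), g(1), … with moves {2, 5, 7}:
g(0) = mex{} = 0
g(1) = mex{} = 0
g(2) = mex{0} = 1
g(3) = mex{0} = 1
g(4) = mex{1} = 0
g(5) = mex{0,1} = 2
g(6) = mex{0} = 1
g(7) = mex{0,1,2} = 3
g(8) = mex{0,1} = 2
g(9) = mex{0,1,3} = 2
g(10) = mex{1,2} = 0
g(11) = mex{0,1,2} = 3
g(12) = mex{0,2,3} = 1
g(13) = mex{1,2,3} = 0
g(14) = mex{1,2,3} = 0
So g(14) = 0.
The value of a disjunctive sum is the nim-sum of the parts.
Combined value = 15 ⊕ 1 ⊕ 2 ⊕ 0 = 12.

12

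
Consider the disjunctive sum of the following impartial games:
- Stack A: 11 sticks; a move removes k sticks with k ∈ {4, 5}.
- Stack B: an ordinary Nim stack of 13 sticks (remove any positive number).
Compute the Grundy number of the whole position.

13

Build the Grundy sequence for stack A with g(k) = mex{g(k−s) : s ∈ {4, 5}, s ≤ k}:
k:     0  1  2  3  4  5  6  7  8  9 10 11
g(k):  0  0  0  0  1  1  1  1  2  0  0  0
So g(11) = 0.
Stack B is a plain Nim stack of size 13, so its Grundy value is 13.
By the Sprague-Grundy theorem, the Grundy value of a sum of independent games is the XOR of the component values.
Combined value = 0 ⊕ 13 = 13.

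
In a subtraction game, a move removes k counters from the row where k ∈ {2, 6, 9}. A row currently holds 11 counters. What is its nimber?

Grundy values for subtraction set {2, 6, 9}:
k:     0  1  2  3  4  5  6  7  8  9 10 11
g(k):  0  0  1  1  0  0  1  1  0  2  1  3
So g(11) = 3.

3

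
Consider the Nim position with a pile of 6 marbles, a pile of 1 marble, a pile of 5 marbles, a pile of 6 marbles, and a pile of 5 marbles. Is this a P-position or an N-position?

In binary:
  110  (6)
  001  (1)
  101  (5)
  110  (6)
  101  (5)
  ---
  001  (1)
The nim-sum is 1 ≠ 0, so this is an N-position: the player to move can win.

N-position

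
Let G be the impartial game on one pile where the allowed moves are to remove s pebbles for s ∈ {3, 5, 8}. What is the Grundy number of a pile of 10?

3

Grundy values for subtraction set {3, 5, 8}:
g(0) = mex{} = 0
g(1) = mex{} = 0
g(2) = mex{} = 0
g(3) = mex{0} = 1
g(4) = mex{0} = 1
g(5) = mex{0} = 1
g(6) = mex{0,1} = 2
g(7) = mex{0,1} = 2
g(8) = mex{0,1} = 2
g(9) = mex{0,1,2} = 3
g(10) = mex{0,1,2} = 3
So g(10) = 3.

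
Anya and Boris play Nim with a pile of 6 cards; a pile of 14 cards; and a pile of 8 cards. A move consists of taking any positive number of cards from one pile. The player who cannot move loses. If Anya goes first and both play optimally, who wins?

Boris wins

Compute the nim-sum pairwise:
6 ^ 14 = 8
8 ^ 8 = 0
The nim-sum is 0, so this is a P-position: the player to move is in a losing position under optimal play; Anya is about to move from it and so loses — Boris wins.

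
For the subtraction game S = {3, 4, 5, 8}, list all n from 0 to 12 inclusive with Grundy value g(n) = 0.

0, 1, 2, 11, 12

Grundy values for subtraction set {3, 4, 5, 8}:
g(0) = mex{} = 0
g(1) = mex{} = 0
g(2) = mex{} = 0
g(3) = mex{0} = 1
g(4) = mex{0} = 1
g(5) = mex{0} = 1
g(6) = mex{0,1} = 2
g(7) = mex{0,1} = 2
g(8) = mex{0,1} = 2
g(9) = mex{0,1,2} = 3
g(10) = mex{0,1,2} = 3
g(11) = mex{1,2} = 0
g(12) = mex{1,2,3} = 0
The P-positions (g = 0) in 0..12 are 0, 1, 2, 11, 12.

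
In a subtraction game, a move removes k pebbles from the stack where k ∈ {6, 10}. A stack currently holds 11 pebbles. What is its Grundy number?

Build the Grundy sequence with g(k) = mex{g(k−s) : s ∈ {6, 10}, s ≤ k}:
k:     0  1  2  3  4  5  6  7  8  9 10 11
g(k):  0  0  0  0  0  0  1  1  1  1  1  1
So g(11) = 1.

1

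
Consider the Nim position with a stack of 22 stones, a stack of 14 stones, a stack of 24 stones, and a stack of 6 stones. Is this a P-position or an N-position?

N-position

Nim-sum: 22 ⊕ 14 ⊕ 24 ⊕ 6 = 6.
The nim-sum is 6 ≠ 0, so this is an N-position: the player to move can win.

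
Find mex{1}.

0

0 is not in the set, so the mex is 0.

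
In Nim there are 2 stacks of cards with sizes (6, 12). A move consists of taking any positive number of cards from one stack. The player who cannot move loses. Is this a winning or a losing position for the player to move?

Write each in binary and XOR column by column:
  0110  (6)
  1100  (12)
  ----
  1010  (10)
The nim-sum is 10 ≠ 0, so this is an N-position: the player to move can win.

Winning position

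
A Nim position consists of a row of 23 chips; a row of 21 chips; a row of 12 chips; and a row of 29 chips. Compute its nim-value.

19

Bitwise XOR of the heap sizes:
  10111  (23)
  10101  (21)
  01100  (12)
  11101  (29)
  -----
  10011  (19)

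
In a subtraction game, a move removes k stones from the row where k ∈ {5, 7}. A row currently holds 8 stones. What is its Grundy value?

Build the Grundy sequence with g(k) = mex{g(k−s) : s ∈ {5, 7}, s ≤ k}:
k:     0  1  2  3  4  5  6  7  8
g(k):  0  0  0  0  0  1  1  1  1
So g(8) = 1.

1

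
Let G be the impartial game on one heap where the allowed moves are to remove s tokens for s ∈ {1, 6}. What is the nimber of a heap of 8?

1

Build the Grundy sequence with g(k) = mex{g(k−s) : s ∈ {1, 6}, s ≤ k}:
g(0) = mex{} = 0
g(1) = mex{0} = 1
g(2) = mex{1} = 0
g(3) = mex{0} = 1
g(4) = mex{1} = 0
g(5) = mex{0} = 1
g(6) = mex{0,1} = 2
g(7) = mex{1,2} = 0
g(8) = mex{0} = 1
So g(8) = 1.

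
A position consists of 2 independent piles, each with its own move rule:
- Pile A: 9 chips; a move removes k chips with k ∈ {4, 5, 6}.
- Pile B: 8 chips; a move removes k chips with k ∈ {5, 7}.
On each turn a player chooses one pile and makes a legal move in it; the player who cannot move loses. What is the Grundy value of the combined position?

3

Build the Grundy sequence for pile A with g(k) = mex{g(k−s) : s ∈ {4, 5, 6}, s ≤ k}:
k:     0  1  2  3  4  5  6  7  8  9
g(k):  0  0  0  0  1  1  1  1  2  2
So g(9) = 2.
Grundy values for pile B (subtraction set {5, 7}):
g(0) = mex{} = 0
g(1) = mex{} = 0
g(2) = mex{} = 0
g(3) = mex{} = 0
g(4) = mex{} = 0
g(5) = mex{0} = 1
g(6) = mex{0} = 1
g(7) = mex{0} = 1
g(8) = mex{0} = 1
So g(8) = 1.
By the Sprague-Grundy theorem, the Grundy value of a sum of independent games is the XOR of the component values.
Combined value = 2 XOR 1 = 3.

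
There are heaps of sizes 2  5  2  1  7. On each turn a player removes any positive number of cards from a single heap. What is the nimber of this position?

3

Write each in binary and XOR column by column:
  010  (2)
  101  (5)
  010  (2)
  001  (1)
  111  (7)
  ---
  011  (3)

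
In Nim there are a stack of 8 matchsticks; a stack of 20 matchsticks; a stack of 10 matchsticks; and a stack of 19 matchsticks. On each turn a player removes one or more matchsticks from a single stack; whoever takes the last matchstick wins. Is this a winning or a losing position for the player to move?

Write each in binary and XOR column by column:
  01000  (8)
  10100  (20)
  01010  (10)
  10011  (19)
  -----
  00101  (5)
The nim-sum is 5 ≠ 0, so this is an N-position: the player to move can win.

Winning position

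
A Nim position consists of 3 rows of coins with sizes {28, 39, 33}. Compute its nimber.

26

Nim-sum: 28 ⊕ 39 ⊕ 33 = 26.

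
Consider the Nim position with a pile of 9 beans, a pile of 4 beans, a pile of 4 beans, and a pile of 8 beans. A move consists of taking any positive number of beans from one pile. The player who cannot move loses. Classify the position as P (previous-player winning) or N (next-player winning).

N-position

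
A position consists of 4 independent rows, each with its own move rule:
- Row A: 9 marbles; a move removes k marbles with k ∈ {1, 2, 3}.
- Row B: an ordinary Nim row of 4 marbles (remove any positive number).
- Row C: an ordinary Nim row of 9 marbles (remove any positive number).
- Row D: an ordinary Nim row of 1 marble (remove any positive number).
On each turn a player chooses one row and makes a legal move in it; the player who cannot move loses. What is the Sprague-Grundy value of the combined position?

13

Build the Grundy sequence for row A with g(k) = mex{g(k−s) : s ∈ {1, 2, 3}, s ≤ k}:
k:     0  1  2  3  4  5  6  7  8  9
g(k):  0  1  2  3  0  1  2  3  0  1
So g(9) = 1.
Row B is a plain Nim row of size 4, so its Grundy value is 4.
Row C is a plain Nim row of size 9, so its Grundy value is 9.
Row D is a plain Nim row of size 1, so its Grundy value is 1.
By the Sprague-Grundy theorem, the Grundy value of a sum of independent games is the XOR of the component values.
Combined value = 1 ⊕ 4 ⊕ 9 ⊕ 1 = 13.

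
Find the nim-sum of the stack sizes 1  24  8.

Nim-sum: 1 XOR 24 XOR 8 = 17.

17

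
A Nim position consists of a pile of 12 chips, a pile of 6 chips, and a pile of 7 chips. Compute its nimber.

13

Nim-sum: 12 ⊕ 6 ⊕ 7 = 13.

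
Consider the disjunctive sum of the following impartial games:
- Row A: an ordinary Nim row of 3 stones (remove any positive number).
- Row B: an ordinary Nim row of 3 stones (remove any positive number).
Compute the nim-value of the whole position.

0

Row A is a plain Nim row of size 3, so its Grundy value is 3.
Row B is a plain Nim row of size 3, so its Grundy value is 3.
By the Sprague-Grundy theorem, the Grundy value of a sum of independent games is the XOR of the component values.
Combined value = 3 XOR 3 = 0.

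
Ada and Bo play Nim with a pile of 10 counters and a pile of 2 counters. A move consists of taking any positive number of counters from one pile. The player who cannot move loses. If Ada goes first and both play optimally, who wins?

Nim-sum: 10 XOR 2 = 8.
The nim-sum is 8 ≠ 0, so this is an N-position: the player to move can win; Ada has a winning move.

Ada wins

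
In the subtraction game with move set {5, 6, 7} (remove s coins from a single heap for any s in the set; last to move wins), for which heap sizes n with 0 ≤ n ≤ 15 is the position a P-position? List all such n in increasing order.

0, 1, 2, 3, 4, 12, 13, 14, 15

Build the Grundy sequence with g(k) = mex{g(k−s) : s ∈ {5, 6, 7}, s ≤ k}:
k:     0  1  2  3  4  5  6  7  8  9 10 11 12 13 14 15
g(k):  0  0  0  0  0  1  1  1  1  1  2  2  0  0  0  0
The P-positions (g = 0) in 0..15 are 0, 1, 2, 3, 4, 12, 13, 14, 15.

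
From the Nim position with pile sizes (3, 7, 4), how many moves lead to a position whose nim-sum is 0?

0

Compute the nim-sum pairwise:
3 ⊕ 7 = 4
4 ⊕ 4 = 0
The nim-sum is already 0, so every move leaves a nonzero nim-sum — there are no winning moves.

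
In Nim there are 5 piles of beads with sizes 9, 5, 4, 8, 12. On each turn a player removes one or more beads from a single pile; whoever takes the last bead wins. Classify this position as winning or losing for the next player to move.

Winning position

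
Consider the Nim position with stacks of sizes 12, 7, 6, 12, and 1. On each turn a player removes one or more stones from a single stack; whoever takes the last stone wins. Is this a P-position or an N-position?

P-position

Write each in binary and XOR column by column:
  1100  (12)
  0111  (7)
  0110  (6)
  1100  (12)
  0001  (1)
  ----
  0000  (0)
The nim-sum is 0, so this is a P-position: the player to move is in a losing position under optimal play.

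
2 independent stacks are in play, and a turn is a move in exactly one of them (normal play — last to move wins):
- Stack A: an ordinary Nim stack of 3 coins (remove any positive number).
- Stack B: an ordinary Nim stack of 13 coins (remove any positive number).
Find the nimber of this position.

14

Stack A is a plain Nim stack of size 3, so its Grundy value is 3.
Stack B is a plain Nim stack of size 13, so its Grundy value is 13.
By the Sprague-Grundy theorem, the Grundy value of a sum of independent games is the XOR of the component values.
Combined value = 3 XOR 13 = 14.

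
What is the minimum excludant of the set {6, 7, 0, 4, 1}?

2

The values 0, 1 are all present; 2 is the first non-negative integer missing from the set.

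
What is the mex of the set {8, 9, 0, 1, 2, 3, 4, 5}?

6

The values 0, 1, 2, 3, 4, 5 are all present; 6 is the first non-negative integer missing from the set.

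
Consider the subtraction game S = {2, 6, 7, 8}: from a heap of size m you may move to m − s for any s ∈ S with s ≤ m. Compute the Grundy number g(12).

2

Build the Grundy sequence with g(k) = mex{g(k−s) : s ∈ {2, 6, 7, 8}, s ≤ k}:
g(0) = mex{} = 0
g(1) = mex{} = 0
g(2) = mex{0} = 1
g(3) = mex{0} = 1
g(4) = mex{1} = 0
g(5) = mex{1} = 0
g(6) = mex{0} = 1
g(7) = mex{0} = 1
g(8) = mex{0,1} = 2
g(9) = mex{0,1} = 2
g(10) = mex{0,1,2} = 3
g(11) = mex{0,1,2} = 3
g(12) = mex{0,1,3} = 2
So g(12) = 2.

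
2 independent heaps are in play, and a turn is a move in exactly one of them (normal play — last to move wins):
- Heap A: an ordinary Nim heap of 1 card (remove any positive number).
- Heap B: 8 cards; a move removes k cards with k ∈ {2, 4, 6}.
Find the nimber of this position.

1

Heap A is a plain Nim heap of size 1, so its Grundy value is 1.
Grundy values for heap B (subtraction set {2, 4, 6}):
k:     0  1  2  3  4  5  6  7  8
g(k):  0  0  1  1  2  2  3  3  0
So g(8) = 0.
The value of a disjunctive sum is the nim-sum of the parts.
Combined value = 1 ⊕ 0 = 1.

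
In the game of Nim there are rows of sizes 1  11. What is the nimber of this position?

10

Write each in binary and XOR column by column:
  0001  (1)
  1011  (11)
  ----
  1010  (10)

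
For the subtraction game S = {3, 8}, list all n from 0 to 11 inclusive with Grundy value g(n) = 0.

Build the Grundy sequence with g(k) = mex{g(k−s) : s ∈ {3, 8}, s ≤ k}:
g(0) = mex{} = 0
g(1) = mex{} = 0
g(2) = mex{} = 0
g(3) = mex{0} = 1
g(4) = mex{0} = 1
g(5) = mex{0} = 1
g(6) = mex{1} = 0
g(7) = mex{1} = 0
g(8) = mex{0,1} = 2
g(9) = mex{0} = 1
g(10) = mex{0} = 1
g(11) = mex{1,2} = 0
The P-positions (g = 0) in 0..11 are 0, 1, 2, 6, 7, 11.

0, 1, 2, 6, 7, 11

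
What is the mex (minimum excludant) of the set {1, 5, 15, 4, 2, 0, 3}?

The values 0, 1, 2, 3, 4, 5 are all present; 6 is the first non-negative integer missing from the set.

6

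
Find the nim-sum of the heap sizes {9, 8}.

Compute the nim-sum pairwise:
9 XOR 8 = 1

1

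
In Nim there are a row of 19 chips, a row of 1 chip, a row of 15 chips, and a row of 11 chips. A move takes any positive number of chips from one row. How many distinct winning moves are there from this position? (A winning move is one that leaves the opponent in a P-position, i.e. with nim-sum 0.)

1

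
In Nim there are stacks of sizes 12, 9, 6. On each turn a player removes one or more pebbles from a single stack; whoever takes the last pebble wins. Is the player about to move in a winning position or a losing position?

Winning position

Write each in binary and XOR column by column:
  1100  (12)
  1001  (9)
  0110  (6)
  ----
  0011  (3)
The nim-sum is 3 ≠ 0, so this is an N-position: the player to move can win.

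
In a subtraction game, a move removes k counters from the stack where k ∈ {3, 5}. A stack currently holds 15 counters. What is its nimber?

Build the Grundy sequence with g(k) = mex{g(k−s) : s ∈ {3, 5}, s ≤ k}:
k:     0  1  2  3  4  5  6  7  8  9 10 11 12 13 14 15
g(k):  0  0  0  1  1  1  2  2  0  0  0  1  1  1  2  2
So g(15) = 2.

2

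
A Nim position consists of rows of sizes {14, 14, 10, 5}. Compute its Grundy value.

Nim-sum: 14 ⊕ 14 ⊕ 10 ⊕ 5 = 15.

15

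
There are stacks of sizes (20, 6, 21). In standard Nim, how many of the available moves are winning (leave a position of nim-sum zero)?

3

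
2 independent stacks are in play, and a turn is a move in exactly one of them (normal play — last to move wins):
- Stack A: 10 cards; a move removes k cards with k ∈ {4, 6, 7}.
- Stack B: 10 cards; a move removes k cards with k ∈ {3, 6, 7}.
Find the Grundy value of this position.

2

Grundy values for stack A (subtraction set {4, 6, 7}):
g(0) = mex{} = 0
g(1) = mex{} = 0
g(2) = mex{} = 0
g(3) = mex{} = 0
g(4) = mex{0} = 1
g(5) = mex{0} = 1
g(6) = mex{0} = 1
g(7) = mex{0} = 1
g(8) = mex{0,1} = 2
g(9) = mex{0,1} = 2
g(10) = mex{0,1} = 2
So g(10) = 2.
Build the Grundy sequence for stack B with g(k) = mex{g(k−s) : s ∈ {3, 6, 7}, s ≤ k}:
k:     0  1  2  3  4  5  6  7  8  9 10
g(k):  0  0  0  1  1  1  2  2  2  3  0
So g(10) = 0.
By the Sprague-Grundy theorem, the Grundy value of a sum of independent games is the XOR of the component values.
Combined value = 2 ⊕ 0 = 2.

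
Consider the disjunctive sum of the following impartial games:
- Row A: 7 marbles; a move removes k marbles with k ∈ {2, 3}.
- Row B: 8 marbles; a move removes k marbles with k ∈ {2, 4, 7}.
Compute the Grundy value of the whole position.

Build the Grundy sequence for row A with g(k) = mex{g(k−s) : s ∈ {2, 3}, s ≤ k}:
g(0) = mex{} = 0
g(1) = mex{} = 0
g(2) = mex{0} = 1
g(3) = mex{0} = 1
g(4) = mex{0,1} = 2
g(5) = mex{1} = 0
g(6) = mex{1,2} = 0
g(7) = mex{0,2} = 1
So g(7) = 1.
For row B, compute g(0), g(1), … with moves {2, 4, 7}:
k:     0  1  2  3  4  5  6  7  8
g(k):  0  0  1  1  2  2  0  3  1
So g(8) = 1.
The value of a disjunctive sum is the nim-sum of the parts.
Combined value = 1 XOR 1 = 0.

0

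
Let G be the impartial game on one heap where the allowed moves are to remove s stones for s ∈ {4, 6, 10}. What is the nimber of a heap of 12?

3

Grundy values for subtraction set {4, 6, 10}:
g(0) = mex{} = 0
g(1) = mex{} = 0
g(2) = mex{} = 0
g(3) = mex{} = 0
g(4) = mex{0} = 1
g(5) = mex{0} = 1
g(6) = mex{0} = 1
g(7) = mex{0} = 1
g(8) = mex{0,1} = 2
g(9) = mex{0,1} = 2
g(10) = mex{0,1} = 2
g(11) = mex{0,1} = 2
g(12) = mex{0,1,2} = 3
So g(12) = 3.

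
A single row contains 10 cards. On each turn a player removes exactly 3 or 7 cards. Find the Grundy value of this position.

Compute g(0), g(1), … for moves {3, 7}:
g(0) = mex{} = 0
g(1) = mex{} = 0
g(2) = mex{} = 0
g(3) = mex{0} = 1
g(4) = mex{0} = 1
g(5) = mex{0} = 1
g(6) = mex{1} = 0
g(7) = mex{0,1} = 2
g(8) = mex{0,1} = 2
g(9) = mex{0} = 1
g(10) = mex{1,2} = 0
So g(10) = 0.

0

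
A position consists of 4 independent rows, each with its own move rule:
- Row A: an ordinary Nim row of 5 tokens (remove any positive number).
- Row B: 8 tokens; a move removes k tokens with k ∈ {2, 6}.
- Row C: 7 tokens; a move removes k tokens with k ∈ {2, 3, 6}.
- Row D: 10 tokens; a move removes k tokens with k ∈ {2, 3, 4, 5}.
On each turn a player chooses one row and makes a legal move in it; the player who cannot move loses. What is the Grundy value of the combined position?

Row A is a plain Nim row of size 5, so its Grundy value is 5.
Grundy values for row B (subtraction set {2, 6}):
g(0) = mex{} = 0
g(1) = mex{} = 0
g(2) = mex{0} = 1
g(3) = mex{0} = 1
g(4) = mex{1} = 0
g(5) = mex{1} = 0
g(6) = mex{0} = 1
g(7) = mex{0} = 1
g(8) = mex{1} = 0
So g(8) = 0.
Build the Grundy sequence for row C with g(k) = mex{g(k−s) : s ∈ {2, 3, 6}, s ≤ k}:
k:     0  1  2  3  4  5  6  7
g(k):  0  0  1  1  2  0  3  1
So g(7) = 1.
For row D, compute g(0), g(1), … with moves {2, 3, 4, 5}:
k:     0  1  2  3  4  5  6  7  8  9 10
g(k):  0  0  1  1  2  2  3  0  0  1  1
So g(10) = 1.
By the Sprague-Grundy theorem, the Grundy value of a sum of independent games is the XOR of the component values.
Combined value = 5 ⊕ 0 ⊕ 1 ⊕ 1 = 5.

5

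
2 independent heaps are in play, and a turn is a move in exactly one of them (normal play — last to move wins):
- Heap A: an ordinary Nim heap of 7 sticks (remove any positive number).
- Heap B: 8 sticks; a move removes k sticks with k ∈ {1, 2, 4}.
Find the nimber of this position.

5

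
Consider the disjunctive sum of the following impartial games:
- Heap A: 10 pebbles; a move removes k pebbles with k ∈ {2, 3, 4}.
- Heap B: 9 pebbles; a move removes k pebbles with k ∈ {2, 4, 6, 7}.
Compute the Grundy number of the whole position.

Grundy values for heap A (subtraction set {2, 3, 4}):
g(0) = mex{} = 0
g(1) = mex{} = 0
g(2) = mex{0} = 1
g(3) = mex{0} = 1
g(4) = mex{0,1} = 2
g(5) = mex{0,1} = 2
g(6) = mex{1,2} = 0
g(7) = mex{1,2} = 0
g(8) = mex{0,2} = 1
g(9) = mex{0,2} = 1
g(10) = mex{0,1} = 2
So g(10) = 2.
For heap B, compute g(0), g(1), … with moves {2, 4, 6, 7}:
k:     0  1  2  3  4  5  6  7  8  9
g(k):  0  0  1  1  2  2  3  3  4  0
So g(9) = 0.
The value of a disjunctive sum is the nim-sum of the parts.
Combined value = 2 XOR 0 = 2.

2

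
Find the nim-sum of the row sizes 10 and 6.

12

Nim-sum: 10 XOR 6 = 12.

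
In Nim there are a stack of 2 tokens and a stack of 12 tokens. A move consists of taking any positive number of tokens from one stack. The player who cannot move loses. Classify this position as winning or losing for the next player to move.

Winning position

Nim-sum: 2 ⊕ 12 = 14.
The nim-sum is 14 ≠ 0, so this is an N-position: the player to move can win.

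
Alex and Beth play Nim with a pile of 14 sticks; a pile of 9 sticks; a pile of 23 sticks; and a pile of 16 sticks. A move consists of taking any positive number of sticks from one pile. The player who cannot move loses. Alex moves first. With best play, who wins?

Beth wins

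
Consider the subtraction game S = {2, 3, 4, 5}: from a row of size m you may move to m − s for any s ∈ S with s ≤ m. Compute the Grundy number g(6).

3

Build the Grundy sequence with g(k) = mex{g(k−s) : s ∈ {2, 3, 4, 5}, s ≤ k}:
k:     0  1  2  3  4  5  6
g(k):  0  0  1  1  2  2  3
So g(6) = 3.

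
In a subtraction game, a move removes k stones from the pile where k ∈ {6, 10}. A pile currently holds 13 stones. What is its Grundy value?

Grundy values for subtraction set {6, 10}:
g(0) = mex{} = 0
g(1) = mex{} = 0
g(2) = mex{} = 0
g(3) = mex{} = 0
g(4) = mex{} = 0
g(5) = mex{} = 0
g(6) = mex{0} = 1
g(7) = mex{0} = 1
g(8) = mex{0} = 1
g(9) = mex{0} = 1
g(10) = mex{0} = 1
g(11) = mex{0} = 1
g(12) = mex{0,1} = 2
g(13) = mex{0,1} = 2
So g(13) = 2.

2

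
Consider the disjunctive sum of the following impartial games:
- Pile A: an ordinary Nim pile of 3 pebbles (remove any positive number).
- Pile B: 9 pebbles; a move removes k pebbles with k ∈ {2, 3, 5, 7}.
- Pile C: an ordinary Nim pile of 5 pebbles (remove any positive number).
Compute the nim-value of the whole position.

6

Pile A is a plain Nim pile of size 3, so its Grundy value is 3.
For pile B, compute g(0), g(1), … with moves {2, 3, 5, 7}:
k:     0  1  2  3  4  5  6  7  8  9
g(k):  0  0  1  1  2  2  3  3  4  0
So g(9) = 0.
Pile C is a plain Nim pile of size 5, so its Grundy value is 5.
The value of a disjunctive sum is the nim-sum of the parts.
Combined value = 3 XOR 0 XOR 5 = 6.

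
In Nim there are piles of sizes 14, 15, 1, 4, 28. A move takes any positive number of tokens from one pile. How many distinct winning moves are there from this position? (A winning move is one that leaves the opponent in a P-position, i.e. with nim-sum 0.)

Compute the nim-sum pairwise:
14 XOR 15 = 1
1 XOR 1 = 0
0 XOR 4 = 4
4 XOR 28 = 24
The overall nim-sum is X = 24. A pile of size p has a winning move iff p XOR X < p (reduce it to p XOR X).
  14: 14 XOR 24 = 22 ≥ 14 — no move.
  15: 15 XOR 24 = 23 ≥ 15 — no move.
  1: 1 XOR 24 = 25 ≥ 1 — no move.
  4: 4 XOR 24 = 28 ≥ 4 — no move.
  28: 28 XOR 24 = 4 < 28 — winning move (to 4).
That gives 1 winning move.

1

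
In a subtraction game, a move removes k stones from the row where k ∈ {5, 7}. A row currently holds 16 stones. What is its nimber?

0

Build the Grundy sequence with g(k) = mex{g(k−s) : s ∈ {5, 7}, s ≤ k}:
k:     0  1  2  3  4  5  6  7  8  9 10 11 12 13 14 15 16
g(k):  0  0  0  0  0  1  1  1  1  1  2  2  0  0  0  0  0
So g(16) = 0.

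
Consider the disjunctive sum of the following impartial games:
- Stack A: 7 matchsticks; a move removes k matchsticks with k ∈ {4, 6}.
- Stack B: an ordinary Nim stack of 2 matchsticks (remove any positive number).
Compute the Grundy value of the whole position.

3

Build the Grundy sequence for stack A with g(k) = mex{g(k−s) : s ∈ {4, 6}, s ≤ k}:
k:     0  1  2  3  4  5  6  7
g(k):  0  0  0  0  1  1  1  1
So g(7) = 1.
Stack B is a plain Nim stack of size 2, so its Grundy value is 2.
The value of a disjunctive sum is the nim-sum of the parts.
Combined value = 1 XOR 2 = 3.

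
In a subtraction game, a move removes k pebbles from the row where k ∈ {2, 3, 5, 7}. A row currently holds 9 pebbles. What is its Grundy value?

Compute g(0), g(1), … for moves {2, 3, 5, 7}:
k:     0  1  2  3  4  5  6  7  8  9
g(k):  0  0  1  1  2  2  3  3  4  0
So g(9) = 0.

0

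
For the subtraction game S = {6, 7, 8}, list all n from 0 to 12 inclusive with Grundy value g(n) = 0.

0, 1, 2, 3, 4, 5

Build the Grundy sequence with g(k) = mex{g(k−s) : s ∈ {6, 7, 8}, s ≤ k}:
k:     0  1  2  3  4  5  6  7  8  9 10 11 12
g(k):  0  0  0  0  0  0  1  1  1  1  1  1  2
The P-positions (g = 0) in 0..12 are 0, 1, 2, 3, 4, 5.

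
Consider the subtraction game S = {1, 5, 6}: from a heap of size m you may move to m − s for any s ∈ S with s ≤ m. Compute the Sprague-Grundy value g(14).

Compute g(0), g(1), … for moves {1, 5, 6}:
g(0) = mex{} = 0
g(1) = mex{0} = 1
g(2) = mex{1} = 0
g(3) = mex{0} = 1
g(4) = mex{1} = 0
g(5) = mex{0} = 1
g(6) = mex{0,1} = 2
g(7) = mex{0,1,2} = 3
g(8) = mex{0,1,3} = 2
g(9) = mex{0,1,2} = 3
g(10) = mex{0,1,3} = 2
g(11) = mex{1,2} = 0
g(12) = mex{0,2,3} = 1
g(13) = mex{1,2,3} = 0
g(14) = mex{0,2,3} = 1
So g(14) = 1.

1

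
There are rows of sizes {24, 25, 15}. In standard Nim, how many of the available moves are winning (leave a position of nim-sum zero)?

3

Compute the nim-sum pairwise:
24 ⊕ 25 = 1
1 ⊕ 15 = 14
The overall nim-sum is X = 14. A row of size p has a winning move iff p XOR X < p (reduce it to p XOR X).
  24: 24 XOR 14 = 22 < 24 — winning move (to 22).
  25: 25 XOR 14 = 23 < 25 — winning move (to 23).
  15: 15 XOR 14 = 1 < 15 — winning move (to 1).
That gives 3 winning moves.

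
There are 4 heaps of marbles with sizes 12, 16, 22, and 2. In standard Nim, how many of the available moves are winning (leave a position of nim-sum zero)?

Nim-sum: 12 XOR 16 XOR 22 XOR 2 = 8.
The overall nim-sum is X = 8. A heap of size p has a winning move iff p XOR X < p (reduce it to p XOR X).
  12: 12 XOR 8 = 4 < 12 — winning move (to 4).
  16: 16 XOR 8 = 24 ≥ 16 — no move.
  22: 22 XOR 8 = 30 ≥ 22 — no move.
  2: 2 XOR 8 = 10 ≥ 2 — no move.
That gives 1 winning move.

1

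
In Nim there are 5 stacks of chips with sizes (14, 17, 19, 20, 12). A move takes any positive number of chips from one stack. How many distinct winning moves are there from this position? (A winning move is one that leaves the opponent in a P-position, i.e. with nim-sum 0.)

Nim-sum: 14 XOR 17 XOR 19 XOR 20 XOR 12 = 20.
The overall nim-sum is X = 20. A stack of size p has a winning move iff p XOR X < p (reduce it to p XOR X).
  14: 14 XOR 20 = 26 ≥ 14 — no move.
  17: 17 XOR 20 = 5 < 17 — winning move (to 5).
  19: 19 XOR 20 = 7 < 19 — winning move (to 7).
  20: 20 XOR 20 = 0 < 20 — winning move (to 0).
  12: 12 XOR 20 = 24 ≥ 12 — no move.
That gives 3 winning moves.

3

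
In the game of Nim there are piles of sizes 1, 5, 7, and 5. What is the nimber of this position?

Nim-sum: 1 ⊕ 5 ⊕ 7 ⊕ 5 = 6.

6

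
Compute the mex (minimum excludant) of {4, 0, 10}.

1

0 is in the set but 1 is not, so the mex is 1.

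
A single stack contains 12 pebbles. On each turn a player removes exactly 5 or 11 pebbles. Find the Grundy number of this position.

Compute g(0), g(1), … for moves {5, 11}:
k:     0  1  2  3  4  5  6  7  8  9 10 11 12
g(k):  0  0  0  0  0  1  1  1  1  1  0  2  2
So g(12) = 2.

2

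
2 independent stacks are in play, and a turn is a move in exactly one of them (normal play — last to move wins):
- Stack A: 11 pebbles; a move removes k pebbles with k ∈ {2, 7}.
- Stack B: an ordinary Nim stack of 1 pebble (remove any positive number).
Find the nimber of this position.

For stack A, compute g(0), g(1), … with moves {2, 7}:
k:     0  1  2  3  4  5  6  7  8  9 10 11
g(k):  0  0  1  1  0  0  1  1  2  0  0  1
So g(11) = 1.
Stack B is a plain Nim stack of size 1, so its Grundy value is 1.
The value of a disjunctive sum is the nim-sum of the parts.
Combined value = 1 XOR 1 = 0.

0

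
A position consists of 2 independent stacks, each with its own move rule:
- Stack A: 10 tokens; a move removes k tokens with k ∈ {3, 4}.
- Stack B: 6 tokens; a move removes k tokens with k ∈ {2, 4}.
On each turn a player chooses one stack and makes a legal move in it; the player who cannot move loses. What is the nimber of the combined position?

1

For stack A, compute g(0), g(1), … with moves {3, 4}:
g(0) = mex{} = 0
g(1) = mex{} = 0
g(2) = mex{} = 0
g(3) = mex{0} = 1
g(4) = mex{0} = 1
g(5) = mex{0} = 1
g(6) = mex{0,1} = 2
g(7) = mex{1} = 0
g(8) = mex{1} = 0
g(9) = mex{1,2} = 0
g(10) = mex{0,2} = 1
So g(10) = 1.
For stack B, compute g(0), g(1), … with moves {2, 4}:
g(0) = mex{} = 0
g(1) = mex{} = 0
g(2) = mex{0} = 1
g(3) = mex{0} = 1
g(4) = mex{0,1} = 2
g(5) = mex{0,1} = 2
g(6) = mex{1,2} = 0
So g(6) = 0.
The value of a disjunctive sum is the nim-sum of the parts.
Combined value = 1 ⊕ 0 = 1.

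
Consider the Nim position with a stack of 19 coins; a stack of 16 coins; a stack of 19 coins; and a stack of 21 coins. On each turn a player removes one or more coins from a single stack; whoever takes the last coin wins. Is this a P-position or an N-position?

N-position

Nim-sum: 19 XOR 16 XOR 19 XOR 21 = 5.
The nim-sum is 5 ≠ 0, so this is an N-position: the player to move can win.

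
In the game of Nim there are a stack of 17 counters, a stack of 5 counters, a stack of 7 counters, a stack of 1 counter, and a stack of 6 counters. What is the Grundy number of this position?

20

Nim-sum: 17 XOR 5 XOR 7 XOR 1 XOR 6 = 20.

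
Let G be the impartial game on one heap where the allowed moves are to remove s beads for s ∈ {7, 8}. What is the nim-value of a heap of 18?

0

Build the Grundy sequence with g(k) = mex{g(k−s) : s ∈ {7, 8}, s ≤ k}:
k:     0  1  2  3  4  5  6  7  8  9 10 11 12 13 14 15 16 17 18
g(k):  0  0  0  0  0  0  0  1  1  1  1  1  1  1  2  0  0  0  0
So g(18) = 0.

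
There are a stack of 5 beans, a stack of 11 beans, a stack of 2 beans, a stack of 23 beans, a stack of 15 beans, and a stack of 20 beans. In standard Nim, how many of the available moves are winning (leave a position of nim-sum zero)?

0

Nim-sum: 5 XOR 11 XOR 2 XOR 23 XOR 15 XOR 20 = 0.
The nim-sum is already 0, so every move leaves a nonzero nim-sum — there are no winning moves.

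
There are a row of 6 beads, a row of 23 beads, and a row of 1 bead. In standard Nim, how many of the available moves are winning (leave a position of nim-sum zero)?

1

Write each in binary and XOR column by column:
  00110  (6)
  10111  (23)
  00001  (1)
  -----
  10000  (16)
The overall nim-sum is X = 16. A row of size p has a winning move iff p XOR X < p (reduce it to p XOR X).
  6: 6 XOR 16 = 22 ≥ 6 — no move.
  23: 23 XOR 16 = 7 < 23 — winning move (to 7).
  1: 1 XOR 16 = 17 ≥ 1 — no move.
That gives 1 winning move.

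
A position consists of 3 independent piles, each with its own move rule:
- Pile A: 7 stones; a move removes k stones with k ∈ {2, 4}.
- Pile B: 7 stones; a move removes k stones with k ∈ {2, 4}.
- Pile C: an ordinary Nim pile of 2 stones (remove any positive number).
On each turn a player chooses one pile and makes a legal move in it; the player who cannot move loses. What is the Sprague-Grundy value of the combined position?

For pile A, compute g(0), g(1), … with moves {2, 4}:
g(0) = mex{} = 0
g(1) = mex{} = 0
g(2) = mex{0} = 1
g(3) = mex{0} = 1
g(4) = mex{0,1} = 2
g(5) = mex{0,1} = 2
g(6) = mex{1,2} = 0
g(7) = mex{1,2} = 0
So g(7) = 0.
Grundy values for pile B (subtraction set {2, 4}):
k:     0  1  2  3  4  5  6  7
g(k):  0  0  1  1  2  2  0  0
So g(7) = 0.
Pile C is a plain Nim pile of size 2, so its Grundy value is 2.
The value of a disjunctive sum is the nim-sum of the parts.
Combined value = 0 ⊕ 0 ⊕ 2 = 2.

2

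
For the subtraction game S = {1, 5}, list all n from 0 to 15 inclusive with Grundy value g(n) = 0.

0, 2, 4, 6, 8, 10, 12, 14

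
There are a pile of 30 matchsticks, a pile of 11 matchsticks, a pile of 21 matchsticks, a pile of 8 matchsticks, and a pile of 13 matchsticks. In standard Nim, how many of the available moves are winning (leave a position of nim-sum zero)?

3

Nim-sum: 30 ^ 11 ^ 21 ^ 8 ^ 13 = 5.
The overall nim-sum is X = 5. A pile of size p has a winning move iff p XOR X < p (reduce it to p XOR X).
  30: 30 XOR 5 = 27 < 30 — winning move (to 27).
  11: 11 XOR 5 = 14 ≥ 11 — no move.
  21: 21 XOR 5 = 16 < 21 — winning move (to 16).
  8: 8 XOR 5 = 13 ≥ 8 — no move.
  13: 13 XOR 5 = 8 < 13 — winning move (to 8).
That gives 3 winning moves.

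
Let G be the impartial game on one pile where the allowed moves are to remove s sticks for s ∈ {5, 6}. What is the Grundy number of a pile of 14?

0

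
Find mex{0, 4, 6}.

1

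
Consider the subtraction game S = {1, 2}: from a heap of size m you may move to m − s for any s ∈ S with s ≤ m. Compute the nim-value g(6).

Grundy values for subtraction set {1, 2}:
g(0) = mex{} = 0
g(1) = mex{0} = 1
g(2) = mex{0,1} = 2
g(3) = mex{1,2} = 0
g(4) = mex{0,2} = 1
g(5) = mex{0,1} = 2
g(6) = mex{1,2} = 0
So g(6) = 0.

0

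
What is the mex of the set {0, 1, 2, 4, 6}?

3

The values 0, 1, 2 are all present; 3 is the first non-negative integer missing from the set.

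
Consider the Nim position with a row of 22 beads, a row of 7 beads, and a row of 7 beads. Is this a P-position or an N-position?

Nim-sum: 22 ^ 7 ^ 7 = 22.
The nim-sum is 22 ≠ 0, so this is an N-position: the player to move can win.

N-position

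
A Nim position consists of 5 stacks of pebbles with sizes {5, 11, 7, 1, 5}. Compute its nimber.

Nim-sum: 5 XOR 11 XOR 7 XOR 1 XOR 5 = 13.

13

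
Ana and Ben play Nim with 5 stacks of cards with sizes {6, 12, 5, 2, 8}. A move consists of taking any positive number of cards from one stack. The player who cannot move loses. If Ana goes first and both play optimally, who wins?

Compute the nim-sum pairwise:
6 ⊕ 12 = 10
10 ⊕ 5 = 15
15 ⊕ 2 = 13
13 ⊕ 8 = 5
The nim-sum is 5 ≠ 0, so this is an N-position: the player to move can win; Ana has a winning move.

Ana wins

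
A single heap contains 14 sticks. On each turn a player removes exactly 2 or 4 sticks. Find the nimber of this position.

1

Grundy values for subtraction set {2, 4}:
k:     0  1  2  3  4  5  6  7  8  9 10 11 12 13 14
g(k):  0  0  1  1  2  2  0  0  1  1  2  2  0  0  1
So g(14) = 1.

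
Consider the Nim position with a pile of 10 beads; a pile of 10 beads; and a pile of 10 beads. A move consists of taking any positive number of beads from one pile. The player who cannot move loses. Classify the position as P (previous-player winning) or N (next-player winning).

N-position

Compute the nim-sum pairwise:
10 ^ 10 = 0
0 ^ 10 = 10
The nim-sum is 10 ≠ 0, so this is an N-position: the player to move can win.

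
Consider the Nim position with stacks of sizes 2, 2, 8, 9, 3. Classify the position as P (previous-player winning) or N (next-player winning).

N-position

Compute the nim-sum pairwise:
2 ⊕ 2 = 0
0 ⊕ 8 = 8
8 ⊕ 9 = 1
1 ⊕ 3 = 2
The nim-sum is 2 ≠ 0, so this is an N-position: the player to move can win.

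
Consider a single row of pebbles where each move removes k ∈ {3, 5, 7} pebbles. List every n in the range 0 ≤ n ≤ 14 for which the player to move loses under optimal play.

0, 1, 2, 10, 11, 12

Grundy values for subtraction set {3, 5, 7}:
k:     0  1  2  3  4  5  6  7  8  9 10 11 12 13 14
g(k):  0  0  0  1  1  1  2  2  2  3  0  0  0  1  1
The P-positions (g = 0) in 0..14 are 0, 1, 2, 10, 11, 12.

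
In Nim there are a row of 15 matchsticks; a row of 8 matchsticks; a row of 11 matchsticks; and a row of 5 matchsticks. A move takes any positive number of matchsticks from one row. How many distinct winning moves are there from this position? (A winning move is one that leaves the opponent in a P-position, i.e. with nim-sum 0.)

Nim-sum: 15 ⊕ 8 ⊕ 11 ⊕ 5 = 9.
The overall nim-sum is X = 9. A row of size p has a winning move iff p XOR X < p (reduce it to p XOR X).
  15: 15 XOR 9 = 6 < 15 — winning move (to 6).
  8: 8 XOR 9 = 1 < 8 — winning move (to 1).
  11: 11 XOR 9 = 2 < 11 — winning move (to 2).
  5: 5 XOR 9 = 12 ≥ 5 — no move.
That gives 3 winning moves.

3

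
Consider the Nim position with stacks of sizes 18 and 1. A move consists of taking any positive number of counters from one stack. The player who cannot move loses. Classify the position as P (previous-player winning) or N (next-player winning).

N-position

Nim-sum: 18 XOR 1 = 19.
The nim-sum is 19 ≠ 0, so this is an N-position: the player to move can win.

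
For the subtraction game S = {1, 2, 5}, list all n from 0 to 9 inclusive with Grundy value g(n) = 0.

0, 3, 6, 9

Grundy values for subtraction set {1, 2, 5}:
g(0) = mex{} = 0
g(1) = mex{0} = 1
g(2) = mex{0,1} = 2
g(3) = mex{1,2} = 0
g(4) = mex{0,2} = 1
g(5) = mex{0,1} = 2
g(6) = mex{1,2} = 0
g(7) = mex{0,2} = 1
g(8) = mex{0,1} = 2
g(9) = mex{1,2} = 0
The P-positions (g = 0) in 0..9 are 0, 3, 6, 9.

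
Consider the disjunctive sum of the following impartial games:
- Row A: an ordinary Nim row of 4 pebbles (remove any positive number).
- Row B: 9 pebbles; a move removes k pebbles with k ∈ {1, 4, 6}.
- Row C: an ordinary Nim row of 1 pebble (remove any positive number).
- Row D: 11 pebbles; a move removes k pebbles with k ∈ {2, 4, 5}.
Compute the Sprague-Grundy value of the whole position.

5

Row A is a plain Nim row of size 4, so its Grundy value is 4.
For row B, compute g(0), g(1), … with moves {1, 4, 6}:
g(0) = mex{} = 0
g(1) = mex{0} = 1
g(2) = mex{1} = 0
g(3) = mex{0} = 1
g(4) = mex{0,1} = 2
g(5) = mex{1,2} = 0
g(6) = mex{0} = 1
g(7) = mex{1} = 0
g(8) = mex{0,2} = 1
g(9) = mex{0,1} = 2
So g(9) = 2.
Row C is a plain Nim row of size 1, so its Grundy value is 1.
Grundy values for row D (subtraction set {2, 4, 5}):
k:     0  1  2  3  4  5  6  7  8  9 10 11
g(k):  0  0  1  1  2  2  3  0  0  1  1  2
So g(11) = 2.
By the Sprague-Grundy theorem, the Grundy value of a sum of independent games is the XOR of the component values.
Combined value = 4 ⊕ 2 ⊕ 1 ⊕ 2 = 5.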